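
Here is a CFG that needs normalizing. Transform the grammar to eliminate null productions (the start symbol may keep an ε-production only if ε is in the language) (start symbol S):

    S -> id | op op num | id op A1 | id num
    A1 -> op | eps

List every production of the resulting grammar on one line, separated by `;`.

S -> id | op op num | id op A1 | id op | id num; A1 -> op

The nullable symbols are {A1}.
ε ∉ L(G), so no ε-production is kept.
Add the nullable-subset variants: S → id op A1 gives id op A1 | id op.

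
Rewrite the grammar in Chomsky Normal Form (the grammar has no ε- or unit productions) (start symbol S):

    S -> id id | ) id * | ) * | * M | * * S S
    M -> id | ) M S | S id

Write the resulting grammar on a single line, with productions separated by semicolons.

Introduce a nonterminal for each terminal appearing in a rule of length ≥ 2: X1 → id, X2 → ), X3 → *.
Binarize each right-hand side of length ≥ 3 by chaining fresh nonterminals (Y1, Y2, …): affected rules were S → X2 X1 X3; S → X3 X3 S S; M → X2 M S.

S -> X1 X1 | X2 Y1 | X2 X3 | X3 M | X3 Y2; M -> id | X2 Y4 | S X1; X1 -> id; X2 -> ); X3 -> *; Y1 -> X1 X3; Y2 -> X3 Y3; Y3 -> S S; Y4 -> M S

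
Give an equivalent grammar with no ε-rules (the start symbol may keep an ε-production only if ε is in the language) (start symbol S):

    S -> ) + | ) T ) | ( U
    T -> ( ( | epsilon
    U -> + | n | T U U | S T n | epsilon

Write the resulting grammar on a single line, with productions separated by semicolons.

S -> ) + | ) T ) | ) ) | ( U | (; T -> ( (; U -> + | n | T U U | T U | T | U U | S T n | S n

Nullable set = {T, U}.
ε ∉ L(G), so no ε-production is kept.
Add the nullable-subset variants: S → ) T ) gives ) T ) | ) ). S → ( U gives ( U | (. U → T U U gives T U U | T U | T | U U. U → S T n gives S T n | S n.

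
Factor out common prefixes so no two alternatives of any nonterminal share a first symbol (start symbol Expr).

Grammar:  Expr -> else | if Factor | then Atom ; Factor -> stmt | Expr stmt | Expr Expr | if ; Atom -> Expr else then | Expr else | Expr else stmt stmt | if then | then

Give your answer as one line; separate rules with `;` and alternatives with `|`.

Expr -> else | if Factor | then Atom; Factor -> stmt | if | Expr Factor1; Atom -> if then | then | Expr else Atom1; Factor1 -> stmt | Expr; Atom1 -> then | eps | stmt stmt

Factor has alternatives sharing prefix 'Expr': factor to Factor → Expr Factor1 with Factor1 → stmt | Expr.
Atom has alternatives sharing prefix 'Expr else': factor to Atom → Expr else Atom1 with Atom1 → then | ε | stmt stmt.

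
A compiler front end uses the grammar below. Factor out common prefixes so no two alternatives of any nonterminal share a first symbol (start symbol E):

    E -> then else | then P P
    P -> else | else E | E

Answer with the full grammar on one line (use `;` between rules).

E has alternatives sharing prefix 'then': factor to E → then E' with E' → else | P P.
P has alternatives sharing prefix 'else': factor to P → else P' with P' → ε | E.

E -> then E'; P -> E | else P'; E' -> else | P P; P' -> eps | E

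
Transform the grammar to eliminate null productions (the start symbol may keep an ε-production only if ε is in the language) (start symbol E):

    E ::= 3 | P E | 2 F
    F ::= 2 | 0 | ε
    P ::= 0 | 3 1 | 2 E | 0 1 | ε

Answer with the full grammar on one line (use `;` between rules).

Nullable nonterminals: {F, P}.
ε ∉ L(G), so no ε-production is kept.
Expand every rule over subsets of its nullable positions: E → 2 F gives 2 F | 2.

E ::= 3 | P E | 2 F | 2; F ::= 2 | 0; P ::= 0 | 3 1 | 2 E | 0 1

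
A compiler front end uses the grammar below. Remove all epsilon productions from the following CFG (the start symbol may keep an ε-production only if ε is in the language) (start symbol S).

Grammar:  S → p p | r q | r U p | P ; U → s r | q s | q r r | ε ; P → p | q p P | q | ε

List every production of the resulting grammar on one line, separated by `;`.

S → p p | r q | r U p | r p | P | ε; U → s r | q s | q r r; P → p | q p P | q p | q

The nullable symbols are {P, S, U}.
ε ∈ L(G) since S is nullable, so keep S → ε.
For each production, add variants omitting each subset of nullable occurrences: S → r U p gives r U p | r p. P → q p P gives q p P | q p.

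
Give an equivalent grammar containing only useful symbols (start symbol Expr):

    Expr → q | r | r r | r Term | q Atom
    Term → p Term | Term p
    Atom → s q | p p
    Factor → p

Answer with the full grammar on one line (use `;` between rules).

Generating nonterminals: {Atom, Expr, Factor}.
Reachable from Expr after that: {Atom, Expr}.
Removed useless symbols: {Factor, Term} and every production mentioning them.

Expr → q | r | r r | q Atom; Atom → s q | p p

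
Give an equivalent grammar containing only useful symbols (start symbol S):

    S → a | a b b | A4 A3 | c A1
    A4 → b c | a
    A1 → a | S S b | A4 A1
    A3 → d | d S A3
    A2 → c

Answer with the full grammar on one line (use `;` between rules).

S → a | a b b | A4 A3 | c A1; A4 → b c | a; A1 → a | S S b | A4 A1; A3 → d | d S A3

Generating nonterminals: {A1, A2, A3, A4, S}.
Reachable from S after that: {A1, A3, A4, S}.
Removed useless symbols: {A2} and every production mentioning them.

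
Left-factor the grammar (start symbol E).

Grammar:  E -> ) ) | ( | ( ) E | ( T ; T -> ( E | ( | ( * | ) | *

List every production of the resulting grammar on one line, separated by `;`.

E -> ) ) | ( E'; T -> ) | * | ( T'; E' -> ε | ) E | T; T' -> E | ε | *

E has alternatives sharing prefix '(': factor to E → ( E' with E' → ε | ) E | T.
T has alternatives sharing prefix '(': factor to T → ( T' with T' → E | ε | *.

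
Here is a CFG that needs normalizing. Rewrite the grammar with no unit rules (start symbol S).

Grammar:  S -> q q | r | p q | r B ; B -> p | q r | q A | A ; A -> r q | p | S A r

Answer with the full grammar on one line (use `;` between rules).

S -> q q | r | p q | r B; B -> p | q r | q A | r q | S A r; A -> r q | p | S A r

Unit pairs: B ⇒* {A}.
For every A with A ⇒* B via unit rules, add B's non-unit alternatives to A; then delete every rule of the form X → Y.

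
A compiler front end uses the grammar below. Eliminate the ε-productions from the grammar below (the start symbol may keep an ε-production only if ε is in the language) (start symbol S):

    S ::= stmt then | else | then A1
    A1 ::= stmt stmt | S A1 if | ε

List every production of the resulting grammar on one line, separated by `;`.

Nullable set = {A1}.
ε ∉ L(G), so no ε-production is kept.
Add the nullable-subset variants: S → then A1 gives then A1 | then. A1 → S A1 if gives S A1 if | S if.

S ::= stmt then | else | then A1 | then; A1 ::= stmt stmt | S A1 if | S if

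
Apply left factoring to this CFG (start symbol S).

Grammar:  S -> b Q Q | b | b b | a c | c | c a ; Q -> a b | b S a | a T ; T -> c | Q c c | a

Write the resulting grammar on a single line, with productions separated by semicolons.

S has alternatives sharing prefix 'b': factor to S → b S' with S' → Q Q | ε | b.
S has alternatives sharing prefix 'c': factor to S → c S'' with S'' → ε | a.
Q has alternatives sharing prefix 'a': factor to Q → a Q' with Q' → b | T.

S -> a c | b S' | c S''; Q -> b S a | a Q'; T -> c | Q c c | a; S' -> Q Q | ε | b; S'' -> ε | a; Q' -> b | T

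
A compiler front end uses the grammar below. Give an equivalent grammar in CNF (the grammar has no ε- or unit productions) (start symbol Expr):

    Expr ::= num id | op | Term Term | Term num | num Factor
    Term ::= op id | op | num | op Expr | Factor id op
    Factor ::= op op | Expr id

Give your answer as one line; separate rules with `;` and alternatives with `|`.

Expr ::= X1 X2 | op | Term Term | Term X1 | X1 Factor; Term ::= X3 X2 | op | num | X3 Expr | Factor Y1; Factor ::= X3 X3 | Expr X2; X1 ::= num; X2 ::= id; X3 ::= op; Y1 ::= X2 X3

Introduce a nonterminal for each terminal appearing in a rule of length ≥ 2: X1 → num, X2 → id, X3 → op.
Binarize each right-hand side of length ≥ 3 by chaining fresh nonterminals (Y1, Y2, …): affected rules were Term → Factor X2 X3.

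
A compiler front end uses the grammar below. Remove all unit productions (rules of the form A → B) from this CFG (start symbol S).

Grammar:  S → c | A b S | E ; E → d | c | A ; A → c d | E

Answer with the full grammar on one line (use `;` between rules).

Unit pairs: A ⇒* {E}; E ⇒* {A}; S ⇒* {A, E}.
For each unit pair (A, B), copy every non-unit production of B to A, then drop all unit productions.

S → d | c | A b S | c d; E → d | c | c d; A → d | c | c d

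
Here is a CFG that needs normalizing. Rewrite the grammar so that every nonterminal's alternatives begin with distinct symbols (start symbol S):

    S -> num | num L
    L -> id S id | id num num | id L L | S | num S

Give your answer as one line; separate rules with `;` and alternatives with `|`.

S has alternatives sharing prefix 'num': factor to S → num S' with S' → ε | L.
L has alternatives sharing prefix 'id': factor to L → id L' with L' → S id | num num | L L.

S -> num S'; L -> S | num S | id L'; S' -> ε | L; L' -> S id | num num | L L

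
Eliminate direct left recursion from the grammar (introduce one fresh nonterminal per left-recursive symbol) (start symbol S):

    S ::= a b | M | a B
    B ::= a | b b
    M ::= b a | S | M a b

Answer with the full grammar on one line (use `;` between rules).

Left recursion appears on M.
For M: α = {a b}, β = {b a, S}. Rewrite as M → β M' and M' → α M' | ε.

S ::= a b | M | a B; B ::= a | b b; M ::= b a M' | S M'; M' ::= a b M' | ε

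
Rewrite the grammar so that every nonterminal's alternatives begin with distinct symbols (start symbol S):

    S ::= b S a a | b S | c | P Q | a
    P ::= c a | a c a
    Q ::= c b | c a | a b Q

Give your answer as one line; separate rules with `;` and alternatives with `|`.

S ::= c | P Q | a | b S S'; P ::= c a | a c a; Q ::= a b Q | c Q'; S' ::= a a | epsilon; Q' ::= b | a

S has alternatives sharing prefix 'b S': factor to S → b S S' with S' → a a | ε.
Q has alternatives sharing prefix 'c': factor to Q → c Q' with Q' → b | a.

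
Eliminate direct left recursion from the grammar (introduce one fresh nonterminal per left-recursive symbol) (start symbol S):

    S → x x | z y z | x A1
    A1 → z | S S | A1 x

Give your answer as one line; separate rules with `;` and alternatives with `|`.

A1 is directly left-recursive.
For A1: α = {x}, β = {z, S S}. Rewrite as A1 → β A1' and A1' → α A1' | ε.

S → x x | z y z | x A1; A1 → z A1' | S S A1'; A1' → x A1' | ε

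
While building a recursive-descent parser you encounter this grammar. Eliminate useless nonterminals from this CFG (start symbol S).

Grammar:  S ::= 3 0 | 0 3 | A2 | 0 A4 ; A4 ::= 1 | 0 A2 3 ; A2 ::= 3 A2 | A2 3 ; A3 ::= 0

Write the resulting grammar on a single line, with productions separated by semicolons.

S ::= 3 0 | 0 3 | 0 A4; A4 ::= 1

Generating nonterminals: {A3, A4, S}.
Reachable from S after that: {A4, S}.
Removed useless symbols: {A2, A3} and every production mentioning them.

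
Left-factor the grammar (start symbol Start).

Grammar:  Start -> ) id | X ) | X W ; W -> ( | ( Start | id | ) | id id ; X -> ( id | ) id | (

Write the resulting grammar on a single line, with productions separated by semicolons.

Start -> ) id | X Start1; W -> ) | ( W1 | id W2; X -> ) id | ( X1; Start1 -> ) | W; W1 -> eps | Start; W2 -> eps | id; X1 -> id | eps

Start has alternatives sharing prefix 'X': factor to Start → X Start1 with Start1 → ) | W.
W has alternatives sharing prefix '(': factor to W → ( W1 with W1 → ε | Start.
W has alternatives sharing prefix 'id': factor to W → id W2 with W2 → ε | id.
X has alternatives sharing prefix '(': factor to X → ( X1 with X1 → id | ε.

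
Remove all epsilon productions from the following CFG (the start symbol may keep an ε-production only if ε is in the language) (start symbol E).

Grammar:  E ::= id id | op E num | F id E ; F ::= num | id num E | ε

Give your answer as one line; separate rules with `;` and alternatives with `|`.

E ::= id id | op E num | F id E | id E; F ::= num | id num E

Nullable set = {F}.
ε ∉ L(G), so no ε-production is kept.
Add the nullable-subset variants: E → F id E gives F id E | id E.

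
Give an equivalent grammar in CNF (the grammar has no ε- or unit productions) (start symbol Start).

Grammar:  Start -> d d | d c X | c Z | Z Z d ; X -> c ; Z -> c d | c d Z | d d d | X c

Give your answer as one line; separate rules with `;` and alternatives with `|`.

Introduce a nonterminal for each terminal appearing in a rule of length ≥ 2: X1 → d, X2 → c.
Binarize each right-hand side of length ≥ 3 by chaining fresh nonterminals (Y1, Y2, …): affected rules were Start → X1 X2 X; Start → Z Z X1; Z → X2 X1 Z; Z → X1 X1 X1.

Start -> X1 X1 | X1 Y1 | X2 Z | Z Y2; X -> c; Z -> X2 X1 | X2 Y3 | X1 Y4 | X X2; X1 -> d; X2 -> c; Y1 -> X2 X; Y2 -> Z X1; Y3 -> X1 Z; Y4 -> X1 X1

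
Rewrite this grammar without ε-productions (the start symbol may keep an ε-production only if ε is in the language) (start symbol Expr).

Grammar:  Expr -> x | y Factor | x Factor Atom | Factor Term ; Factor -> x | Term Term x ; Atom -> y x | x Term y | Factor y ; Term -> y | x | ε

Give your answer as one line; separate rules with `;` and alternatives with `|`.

Expr -> x | y Factor | x Factor Atom | Factor Term | Factor; Factor -> x | Term Term x | Term x; Atom -> y x | x Term y | x y | Factor y; Term -> y | x

The nullable symbols are {Term}.
ε ∉ L(G), so no ε-production is kept.
Add the nullable-subset variants: Expr → Factor Term gives Factor Term | Factor. Factor → Term Term x gives Term Term x | Term x. Atom → x Term y gives x Term y | x y.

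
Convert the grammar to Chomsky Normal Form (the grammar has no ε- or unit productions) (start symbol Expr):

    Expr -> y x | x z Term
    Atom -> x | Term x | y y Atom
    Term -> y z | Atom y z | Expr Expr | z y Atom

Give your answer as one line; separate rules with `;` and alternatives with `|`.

Expr -> X1 X2 | X2 Y1; Atom -> x | Term X2 | X1 Y2; Term -> X1 X3 | Atom Y3 | Expr Expr | X3 Y4; X1 -> y; X2 -> x; X3 -> z; Y1 -> X3 Term; Y2 -> X1 Atom; Y3 -> X1 X3; Y4 -> X1 Atom

Introduce a nonterminal for each terminal appearing in a rule of length ≥ 2: X1 → y, X2 → x, X3 → z.
Binarize each right-hand side of length ≥ 3 by chaining fresh nonterminals (Y1, Y2, …): affected rules were Expr → X2 X3 Term; Atom → X1 X1 Atom; Term → Atom X1 X3; Term → X3 X1 Atom.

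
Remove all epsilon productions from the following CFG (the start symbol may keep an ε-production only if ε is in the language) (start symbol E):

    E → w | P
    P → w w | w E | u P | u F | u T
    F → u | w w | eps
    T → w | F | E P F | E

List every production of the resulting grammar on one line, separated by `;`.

E → w | P; P → w w | w E | u P | u F | u | u T; F → u | w w; T → w | F | E P F | E P | E

Nullable set = {F, T}.
ε ∉ L(G), so no ε-production is kept.
For each production, add variants omitting each subset of nullable occurrences: P → u F gives u F | u. T → E P F gives E P F | E P.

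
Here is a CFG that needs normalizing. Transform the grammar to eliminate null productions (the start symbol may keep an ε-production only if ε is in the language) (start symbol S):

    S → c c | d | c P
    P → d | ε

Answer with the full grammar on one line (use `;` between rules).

S → c c | d | c P | c; P → d

The nullable symbols are {P}.
ε ∉ L(G), so no ε-production is kept.
For each production, add variants omitting each subset of nullable occurrences: S → c P gives c P | c.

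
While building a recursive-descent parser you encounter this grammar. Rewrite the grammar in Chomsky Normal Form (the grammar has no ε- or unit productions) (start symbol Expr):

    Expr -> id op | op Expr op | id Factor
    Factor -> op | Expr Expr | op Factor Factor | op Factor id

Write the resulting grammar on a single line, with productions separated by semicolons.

Introduce a nonterminal for each terminal appearing in a rule of length ≥ 2: X1 → id, X2 → op.
Binarize each right-hand side of length ≥ 3 by chaining fresh nonterminals (Y1, Y2, …): affected rules were Expr → X2 Expr X2; Factor → X2 Factor Factor; Factor → X2 Factor X1.

Expr -> X1 X2 | X2 Y1 | X1 Factor; Factor -> op | Expr Expr | X2 Y2 | X2 Y3; X1 -> id; X2 -> op; Y1 -> Expr X2; Y2 -> Factor Factor; Y3 -> Factor X1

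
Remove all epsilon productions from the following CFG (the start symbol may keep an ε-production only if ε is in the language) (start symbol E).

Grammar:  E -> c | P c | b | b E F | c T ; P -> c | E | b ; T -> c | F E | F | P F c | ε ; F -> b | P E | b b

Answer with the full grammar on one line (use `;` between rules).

E -> c | P c | b | b E F | c T; P -> c | E | b; T -> c | F E | F | P F c; F -> b | P E | b b

Nullable set = {T}.
ε ∉ L(G), so no ε-production is kept.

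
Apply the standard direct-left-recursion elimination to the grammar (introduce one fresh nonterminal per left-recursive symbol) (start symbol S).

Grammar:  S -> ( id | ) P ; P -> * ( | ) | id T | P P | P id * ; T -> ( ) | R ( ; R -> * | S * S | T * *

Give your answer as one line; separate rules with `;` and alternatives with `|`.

S -> ( id | ) P; P -> * ( P' | ) P' | id T P'; T -> ( ) | R (; R -> * | S * S | T * *; P' -> P P' | id * P' | epsilon

Left recursion appears on P.
For P: α = {P, id *}, β = {* (, ), id T}. Rewrite as P → β P' and P' → α P' | ε.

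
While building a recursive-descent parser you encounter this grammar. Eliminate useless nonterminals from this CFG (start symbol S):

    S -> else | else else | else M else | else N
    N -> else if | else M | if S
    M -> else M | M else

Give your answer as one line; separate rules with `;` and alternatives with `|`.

Generating nonterminals: {N, S}.
Reachable from S after that: {N, S}.
Removed useless symbols: {M} and every production mentioning them.

S -> else | else else | else N; N -> else if | if S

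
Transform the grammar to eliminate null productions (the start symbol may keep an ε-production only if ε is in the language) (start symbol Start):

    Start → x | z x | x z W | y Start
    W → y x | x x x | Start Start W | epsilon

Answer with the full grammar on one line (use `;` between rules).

Nullable set = {W}.
ε ∉ L(G), so no ε-production is kept.
Expand every rule over subsets of its nullable positions: Start → x z W gives x z W | x z. W → Start Start W gives Start Start W | Start Start.

Start → x | z x | x z W | x z | y Start; W → y x | x x x | Start Start W | Start Start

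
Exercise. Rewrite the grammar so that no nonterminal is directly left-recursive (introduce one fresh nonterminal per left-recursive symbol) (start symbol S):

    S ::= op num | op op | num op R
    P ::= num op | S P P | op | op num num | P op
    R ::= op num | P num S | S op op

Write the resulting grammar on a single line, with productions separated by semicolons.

S ::= op num | op op | num op R; P ::= num op P' | S P P P' | op P' | op num num P'; R ::= op num | P num S | S op op; P' ::= op P' | ε

Directly left-recursive nonterminal: P.
For P: α = {op}, β = {num op, S P P, op, op num num}. Rewrite as P → β P' and P' → α P' | ε.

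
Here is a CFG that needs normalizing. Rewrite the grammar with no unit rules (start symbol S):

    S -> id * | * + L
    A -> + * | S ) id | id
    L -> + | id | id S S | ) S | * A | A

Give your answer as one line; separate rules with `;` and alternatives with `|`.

Unit pairs: L ⇒* {A}.
Replace each nonterminal's rules with the union of the non-unit rules of every nonterminal it unit-derives.

S -> id * | * + L; A -> + * | S ) id | id; L -> + | id | id S S | ) S | * A | + * | S ) id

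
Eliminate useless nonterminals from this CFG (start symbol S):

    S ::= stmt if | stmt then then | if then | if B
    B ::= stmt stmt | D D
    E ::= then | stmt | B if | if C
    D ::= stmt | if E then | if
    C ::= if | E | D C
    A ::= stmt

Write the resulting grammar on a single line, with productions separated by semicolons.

Generating nonterminals: {A, B, C, D, E, S}.
Reachable from S after that: {B, C, D, E, S}.
Removed useless symbols: {A} and every production mentioning them.

S ::= stmt if | stmt then then | if then | if B; B ::= stmt stmt | D D; E ::= then | stmt | B if | if C; D ::= stmt | if E then | if; C ::= if | E | D C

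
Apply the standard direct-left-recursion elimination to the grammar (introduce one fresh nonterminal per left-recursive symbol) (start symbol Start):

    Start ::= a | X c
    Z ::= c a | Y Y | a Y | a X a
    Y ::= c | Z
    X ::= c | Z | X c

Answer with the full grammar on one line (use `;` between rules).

Start ::= a | X c; Z ::= c a | Y Y | a Y | a X a; Y ::= c | Z; X ::= c X1 | Z X1; X1 ::= c X1 | epsilon

Directly left-recursive nonterminal: X.
For X: α = {c}, β = {c, Z}. Rewrite as X → β X1 and X1 → α X1 | ε.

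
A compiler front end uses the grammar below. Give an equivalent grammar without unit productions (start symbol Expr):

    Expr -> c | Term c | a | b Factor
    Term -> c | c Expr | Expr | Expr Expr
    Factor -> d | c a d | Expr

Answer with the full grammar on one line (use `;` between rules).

Unit pairs: Factor ⇒* {Expr}; Term ⇒* {Expr}.
For each unit pair (A, B), copy every non-unit production of B to A, then drop all unit productions.

Expr -> c | Term c | a | b Factor; Term -> c | c Expr | Expr Expr | Term c | a | b Factor; Factor -> d | c a d | c | Term c | a | b Factor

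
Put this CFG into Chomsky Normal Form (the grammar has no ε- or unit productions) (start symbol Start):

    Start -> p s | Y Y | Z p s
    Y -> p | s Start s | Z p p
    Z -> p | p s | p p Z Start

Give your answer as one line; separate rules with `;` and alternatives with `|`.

Introduce a nonterminal for each terminal appearing in a rule of length ≥ 2: X1 → p, X2 → s.
Binarize each right-hand side of length ≥ 3 by chaining fresh nonterminals (Y1, Y2, …): affected rules were Start → Z X1 X2; Y → X2 Start X2; Y → Z X1 X1; Z → X1 X1 Z Start.

Start -> X1 X2 | Y Y | Z Y1; Y -> p | X2 Y2 | Z Y3; Z -> p | X1 X2 | X1 Y4; X1 -> p; X2 -> s; Y1 -> X1 X2; Y2 -> Start X2; Y3 -> X1 X1; Y4 -> X1 Y5; Y5 -> Z Start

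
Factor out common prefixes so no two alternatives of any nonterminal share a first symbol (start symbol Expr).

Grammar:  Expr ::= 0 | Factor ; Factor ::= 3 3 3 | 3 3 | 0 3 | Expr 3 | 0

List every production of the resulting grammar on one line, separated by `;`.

Expr ::= 0 | Factor; Factor ::= Expr 3 | 3 3 Factor1 | 0 Factor2; Factor1 ::= 3 | ε; Factor2 ::= 3 | ε

Factor has alternatives sharing prefix '3 3': factor to Factor → 3 3 Factor1 with Factor1 → 3 | ε.
Factor has alternatives sharing prefix '0': factor to Factor → 0 Factor2 with Factor2 → 3 | ε.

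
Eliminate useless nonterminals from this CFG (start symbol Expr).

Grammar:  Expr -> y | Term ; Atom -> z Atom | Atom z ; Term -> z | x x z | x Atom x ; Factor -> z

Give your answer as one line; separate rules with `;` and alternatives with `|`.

Generating nonterminals: {Expr, Factor, Term}.
Reachable from Expr after that: {Expr, Term}.
Removed useless symbols: {Atom, Factor} and every production mentioning them.

Expr -> y | Term; Term -> z | x x z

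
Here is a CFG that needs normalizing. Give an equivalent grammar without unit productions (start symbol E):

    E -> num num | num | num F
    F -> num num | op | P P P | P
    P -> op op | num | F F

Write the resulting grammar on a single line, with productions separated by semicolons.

Unit pairs: F ⇒* {P}.
Replace each nonterminal's rules with the union of the non-unit rules of every nonterminal it unit-derives.

E -> num num | num | num F; F -> num num | op | P P P | op op | num | F F; P -> op op | num | F F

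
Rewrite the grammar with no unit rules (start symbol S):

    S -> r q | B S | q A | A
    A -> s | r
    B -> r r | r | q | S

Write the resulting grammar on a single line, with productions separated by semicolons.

S -> r q | B S | q A | s | r; A -> s | r; B -> r r | r | q | r q | B S | q A | s

Unit pairs: B ⇒* {A, S}; S ⇒* {A}.
Replace each nonterminal's rules with the union of the non-unit rules of every nonterminal it unit-derives.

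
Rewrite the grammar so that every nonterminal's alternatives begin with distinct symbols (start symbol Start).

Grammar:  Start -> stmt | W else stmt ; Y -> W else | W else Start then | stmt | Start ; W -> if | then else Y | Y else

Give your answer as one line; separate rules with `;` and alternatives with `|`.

Start -> stmt | W else stmt; Y -> stmt | Start | W else Y1; W -> if | then else Y | Y else; Y1 -> ε | Start then

Y has alternatives sharing prefix 'W else': factor to Y → W else Y1 with Y1 → ε | Start then.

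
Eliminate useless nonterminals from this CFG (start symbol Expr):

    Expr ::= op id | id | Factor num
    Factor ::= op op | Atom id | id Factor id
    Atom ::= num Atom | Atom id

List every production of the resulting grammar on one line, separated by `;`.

Generating nonterminals: {Expr, Factor}.
Reachable from Expr after that: {Expr, Factor}.
Removed useless symbols: {Atom} and every production mentioning them.

Expr ::= op id | id | Factor num; Factor ::= op op | id Factor id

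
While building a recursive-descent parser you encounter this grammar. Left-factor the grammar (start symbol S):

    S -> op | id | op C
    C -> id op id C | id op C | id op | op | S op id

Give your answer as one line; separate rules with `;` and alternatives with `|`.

S has alternatives sharing prefix 'op': factor to S → op S' with S' → ε | C.
C has alternatives sharing prefix 'id op': factor to C → id op C' with C' → id C | C | ε.

S -> id | op S'; C -> op | S op id | id op C'; S' -> epsilon | C; C' -> id C | C | epsilon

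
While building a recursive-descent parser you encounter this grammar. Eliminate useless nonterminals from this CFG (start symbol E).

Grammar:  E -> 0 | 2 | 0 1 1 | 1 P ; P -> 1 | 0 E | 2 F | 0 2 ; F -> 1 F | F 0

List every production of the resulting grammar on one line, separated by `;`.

Generating nonterminals: {E, P}.
Reachable from E after that: {E, P}.
Removed useless symbols: {F} and every production mentioning them.

E -> 0 | 2 | 0 1 1 | 1 P; P -> 1 | 0 E | 0 2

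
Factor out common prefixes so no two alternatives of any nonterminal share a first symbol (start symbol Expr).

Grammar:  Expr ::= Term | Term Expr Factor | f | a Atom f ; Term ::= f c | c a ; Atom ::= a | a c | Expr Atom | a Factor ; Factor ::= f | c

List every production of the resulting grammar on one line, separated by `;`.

Expr ::= f | a Atom f | Term Expr1; Term ::= f c | c a; Atom ::= Expr Atom | a Atom1; Factor ::= f | c; Expr1 ::= ε | Expr Factor; Atom1 ::= ε | c | Factor

Expr has alternatives sharing prefix 'Term': factor to Expr → Term Expr1 with Expr1 → ε | Expr Factor.
Atom has alternatives sharing prefix 'a': factor to Atom → a Atom1 with Atom1 → ε | c | Factor.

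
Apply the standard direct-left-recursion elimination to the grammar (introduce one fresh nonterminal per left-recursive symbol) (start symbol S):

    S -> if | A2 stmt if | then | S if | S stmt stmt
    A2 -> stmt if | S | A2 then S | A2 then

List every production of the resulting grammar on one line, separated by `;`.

S -> if S' | A2 stmt if S' | then S'; A2 -> stmt if A2' | S A2'; S' -> if S' | stmt stmt S' | ε; A2' -> then S A2' | then A2' | ε

Left recursion appears on S, A2.
For S: α = {if, stmt stmt}, β = {if, A2 stmt if, then}. Rewrite as S → β S' and S' → α S' | ε.
For A2: α = {then S, then}, β = {stmt if, S}. Rewrite as A2 → β A2' and A2' → α A2' | ε.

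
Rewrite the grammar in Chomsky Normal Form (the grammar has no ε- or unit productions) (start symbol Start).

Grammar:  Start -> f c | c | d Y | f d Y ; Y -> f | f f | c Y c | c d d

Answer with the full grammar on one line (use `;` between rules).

Introduce a nonterminal for each terminal appearing in a rule of length ≥ 2: X1 → f, X2 → c, X3 → d.
Binarize each right-hand side of length ≥ 3 by chaining fresh nonterminals (Y1, Y2, …): affected rules were Start → X1 X3 Y; Y → X2 Y X2; Y → X2 X3 X3.

Start -> X1 X2 | c | X3 Y | X1 Y1; Y -> f | X1 X1 | X2 Y2 | X2 Y3; X1 -> f; X2 -> c; X3 -> d; Y1 -> X3 Y; Y2 -> Y X2; Y3 -> X3 X3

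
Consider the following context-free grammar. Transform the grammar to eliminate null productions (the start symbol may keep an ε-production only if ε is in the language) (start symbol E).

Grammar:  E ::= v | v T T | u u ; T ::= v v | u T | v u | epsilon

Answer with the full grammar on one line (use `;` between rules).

E ::= v | v T T | v T | u u; T ::= v v | u T | u | v u

Nullable set = {T}.
ε ∉ L(G), so no ε-production is kept.
For each production, add variants omitting each subset of nullable occurrences: E → v T T gives v T T | v T. T → u T gives u T | u.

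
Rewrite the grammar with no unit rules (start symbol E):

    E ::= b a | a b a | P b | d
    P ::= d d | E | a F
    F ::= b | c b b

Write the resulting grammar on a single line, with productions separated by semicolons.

Unit pairs: P ⇒* {E}.
For each unit pair (A, B), copy every non-unit production of B to A, then drop all unit productions.

E ::= b a | a b a | P b | d; P ::= b a | a b a | P b | d | d d | a F; F ::= b | c b b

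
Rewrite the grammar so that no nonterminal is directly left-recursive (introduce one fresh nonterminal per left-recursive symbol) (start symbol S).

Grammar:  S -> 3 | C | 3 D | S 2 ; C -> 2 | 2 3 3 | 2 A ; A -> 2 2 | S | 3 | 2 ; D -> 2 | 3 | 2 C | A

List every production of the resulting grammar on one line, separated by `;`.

S -> 3 S' | C S' | 3 D S'; C -> 2 | 2 3 3 | 2 A; A -> 2 2 | S | 3 | 2; D -> 2 | 3 | 2 C | A; S' -> 2 S' | ε

Left recursion appears on S.
For S: α = {2}, β = {3, C, 3 D}. Rewrite as S → β S' and S' → α S' | ε.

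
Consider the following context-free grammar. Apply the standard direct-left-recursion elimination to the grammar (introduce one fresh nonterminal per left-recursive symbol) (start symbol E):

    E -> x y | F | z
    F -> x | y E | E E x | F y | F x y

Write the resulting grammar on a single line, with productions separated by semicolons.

E -> x y | F | z; F -> x F' | y E F' | E E x F'; F' -> y F' | x y F' | eps

Left recursion appears on F.
For F: α = {y, x y}, β = {x, y E, E E x}. Rewrite as F → β F' and F' → α F' | ε.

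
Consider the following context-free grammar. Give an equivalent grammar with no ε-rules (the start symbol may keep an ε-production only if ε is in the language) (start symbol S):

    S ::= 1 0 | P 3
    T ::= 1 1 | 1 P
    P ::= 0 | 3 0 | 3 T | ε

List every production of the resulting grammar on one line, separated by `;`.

S ::= 1 0 | P 3 | 3; T ::= 1 1 | 1 P | 1; P ::= 0 | 3 0 | 3 T

Nullable set = {P}.
ε ∉ L(G), so no ε-production is kept.
Add the nullable-subset variants: S → P 3 gives P 3 | 3. T → 1 P gives 1 P | 1.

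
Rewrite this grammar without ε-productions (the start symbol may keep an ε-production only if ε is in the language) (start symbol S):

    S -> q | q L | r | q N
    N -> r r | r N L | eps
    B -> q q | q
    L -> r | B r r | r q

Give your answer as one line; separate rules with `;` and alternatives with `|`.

Nullable set = {N}.
ε ∉ L(G), so no ε-production is kept.
Expand every rule over subsets of its nullable positions: N → r N L gives r N L | r L.

S -> q | q L | r | q N; N -> r r | r N L | r L; B -> q q | q; L -> r | B r r | r q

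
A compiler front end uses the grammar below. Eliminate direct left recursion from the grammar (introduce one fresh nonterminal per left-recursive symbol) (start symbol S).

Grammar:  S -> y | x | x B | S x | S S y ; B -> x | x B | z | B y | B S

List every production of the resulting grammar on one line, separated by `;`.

Directly left-recursive nonterminals: S, B.
For S: α = {x, S y}, β = {y, x, x B}. Rewrite as S → β S' and S' → α S' | ε.
For B: α = {y, S}, β = {x, x B, z}. Rewrite as B → β B' and B' → α B' | ε.

S -> y S' | x S' | x B S'; B -> x B' | x B B' | z B'; S' -> x S' | S y S' | eps; B' -> y B' | S B' | eps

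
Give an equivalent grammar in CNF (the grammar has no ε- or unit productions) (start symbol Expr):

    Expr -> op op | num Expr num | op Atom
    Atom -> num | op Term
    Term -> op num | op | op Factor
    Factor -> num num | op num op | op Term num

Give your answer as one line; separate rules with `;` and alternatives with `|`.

Expr -> X1 X1 | X2 Y1 | X1 Atom; Atom -> num | X1 Term; Term -> X1 X2 | op | X1 Factor; Factor -> X2 X2 | X1 Y2 | X1 Y3; X1 -> op; X2 -> num; Y1 -> Expr X2; Y2 -> X2 X1; Y3 -> Term X2

Introduce a nonterminal for each terminal appearing in a rule of length ≥ 2: X1 → op, X2 → num.
Binarize each right-hand side of length ≥ 3 by chaining fresh nonterminals (Y1, Y2, …): affected rules were Expr → X2 Expr X2; Factor → X1 X2 X1; Factor → X1 Term X2.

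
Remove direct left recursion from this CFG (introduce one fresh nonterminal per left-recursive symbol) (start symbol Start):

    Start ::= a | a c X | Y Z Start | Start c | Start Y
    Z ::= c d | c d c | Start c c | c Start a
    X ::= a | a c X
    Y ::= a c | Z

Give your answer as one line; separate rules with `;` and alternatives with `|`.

Start ::= a Start1 | a c X Start1 | Y Z Start Start1; Z ::= c d | c d c | Start c c | c Start a; X ::= a | a c X; Y ::= a c | Z; Start1 ::= c Start1 | Y Start1 | ε

Left recursion appears on Start.
For Start: α = {c, Y}, β = {a, a c X, Y Z Start}. Rewrite as Start → β Start1 and Start1 → α Start1 | ε.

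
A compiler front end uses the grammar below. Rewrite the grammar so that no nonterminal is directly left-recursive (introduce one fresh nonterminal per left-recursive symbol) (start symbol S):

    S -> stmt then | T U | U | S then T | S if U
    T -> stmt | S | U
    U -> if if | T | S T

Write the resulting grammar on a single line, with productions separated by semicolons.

S -> stmt then S' | T U S' | U S'; T -> stmt | S | U; U -> if if | T | S T; S' -> then T S' | if U S' | ε

Directly left-recursive nonterminal: S.
For S: α = {then T, if U}, β = {stmt then, T U, U}. Rewrite as S → β S' and S' → α S' | ε.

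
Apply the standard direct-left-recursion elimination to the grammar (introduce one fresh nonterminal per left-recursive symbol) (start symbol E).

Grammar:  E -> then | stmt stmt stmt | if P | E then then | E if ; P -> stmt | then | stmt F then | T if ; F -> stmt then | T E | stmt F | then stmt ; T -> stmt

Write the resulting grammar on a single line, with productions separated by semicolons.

Directly left-recursive nonterminal: E.
For E: α = {then then, if}, β = {then, stmt stmt stmt, if P}. Rewrite as E → β E' and E' → α E' | ε.

E -> then E' | stmt stmt stmt E' | if P E'; P -> stmt | then | stmt F then | T if; F -> stmt then | T E | stmt F | then stmt; T -> stmt; E' -> then then E' | if E' | epsilon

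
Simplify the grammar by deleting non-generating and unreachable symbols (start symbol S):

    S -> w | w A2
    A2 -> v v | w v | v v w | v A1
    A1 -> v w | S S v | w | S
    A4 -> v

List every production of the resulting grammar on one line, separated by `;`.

Generating nonterminals: {A1, A2, A4, S}.
Reachable from S after that: {A1, A2, S}.
Removed useless symbols: {A4} and every production mentioning them.

S -> w | w A2; A2 -> v v | w v | v v w | v A1; A1 -> v w | S S v | w | S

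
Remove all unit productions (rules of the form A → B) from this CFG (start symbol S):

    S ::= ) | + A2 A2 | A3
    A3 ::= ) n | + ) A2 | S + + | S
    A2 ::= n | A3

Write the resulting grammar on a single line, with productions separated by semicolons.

S ::= ) | + A2 A2 | ) n | + ) A2 | S + +; A3 ::= ) | + A2 A2 | ) n | + ) A2 | S + +; A2 ::= n | ) | + A2 A2 | ) n | + ) A2 | S + +

Unit pairs: A2 ⇒* {A3, S}; A3 ⇒* {S}; S ⇒* {A3}.
For each unit pair (A, B), copy every non-unit production of B to A, then drop all unit productions.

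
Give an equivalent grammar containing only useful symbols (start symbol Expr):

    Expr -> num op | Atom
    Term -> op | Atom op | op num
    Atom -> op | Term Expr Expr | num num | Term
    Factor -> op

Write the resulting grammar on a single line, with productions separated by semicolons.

Generating nonterminals: {Atom, Expr, Factor, Term}.
Reachable from Expr after that: {Atom, Expr, Term}.
Removed useless symbols: {Factor} and every production mentioning them.

Expr -> num op | Atom; Term -> op | Atom op | op num; Atom -> op | Term Expr Expr | num num | Term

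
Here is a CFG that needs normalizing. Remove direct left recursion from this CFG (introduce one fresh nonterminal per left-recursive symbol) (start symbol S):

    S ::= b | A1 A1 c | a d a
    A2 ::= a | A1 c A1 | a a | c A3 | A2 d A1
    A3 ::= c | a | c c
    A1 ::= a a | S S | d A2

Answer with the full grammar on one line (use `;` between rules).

S ::= b | A1 A1 c | a d a; A2 ::= a A2' | A1 c A1 A2' | a a A2' | c A3 A2'; A3 ::= c | a | c c; A1 ::= a a | S S | d A2; A2' ::= d A1 A2' | epsilon

Left recursion appears on A2.
For A2: α = {d A1}, β = {a, A1 c A1, a a, c A3}. Rewrite as A2 → β A2' and A2' → α A2' | ε.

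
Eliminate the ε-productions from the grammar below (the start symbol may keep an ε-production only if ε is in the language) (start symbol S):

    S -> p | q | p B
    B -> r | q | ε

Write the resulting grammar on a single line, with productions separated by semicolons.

S -> p | q | p B; B -> r | q

Nullable set = {B}.
ε ∉ L(G), so no ε-production is kept.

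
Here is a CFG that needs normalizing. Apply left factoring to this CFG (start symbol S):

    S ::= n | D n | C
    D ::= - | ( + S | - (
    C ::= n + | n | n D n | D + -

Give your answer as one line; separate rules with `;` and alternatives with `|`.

D has alternatives sharing prefix '-': factor to D → - D' with D' → ε | (.
C has alternatives sharing prefix 'n': factor to C → n C' with C' → + | ε | D n.

S ::= n | D n | C; D ::= ( + S | - D'; C ::= D + - | n C'; D' ::= ε | (; C' ::= + | ε | D n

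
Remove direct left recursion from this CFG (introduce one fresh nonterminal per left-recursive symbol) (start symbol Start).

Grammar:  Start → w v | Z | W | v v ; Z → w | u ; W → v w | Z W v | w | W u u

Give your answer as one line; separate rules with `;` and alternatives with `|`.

Left recursion appears on W.
For W: α = {u u}, β = {v w, Z W v, w}. Rewrite as W → β W1 and W1 → α W1 | ε.

Start → w v | Z | W | v v; Z → w | u; W → v w W1 | Z W v W1 | w W1; W1 → u u W1 | ε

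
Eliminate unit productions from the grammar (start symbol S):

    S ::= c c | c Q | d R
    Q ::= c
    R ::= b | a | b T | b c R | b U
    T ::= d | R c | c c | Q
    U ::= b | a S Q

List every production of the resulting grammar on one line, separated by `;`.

S ::= c c | c Q | d R; Q ::= c; R ::= b | a | b T | b c R | b U; T ::= c | d | R c | c c; U ::= b | a S Q

Unit pairs: T ⇒* {Q}.
For every A with A ⇒* B via unit rules, add B's non-unit alternatives to A; then delete every rule of the form X → Y.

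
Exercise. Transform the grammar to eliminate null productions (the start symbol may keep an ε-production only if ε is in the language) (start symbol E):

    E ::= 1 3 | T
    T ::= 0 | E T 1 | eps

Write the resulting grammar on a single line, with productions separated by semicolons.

The nullable symbols are {E, T}.
ε ∈ L(G) since E is nullable, so keep E → ε.
Expand every rule over subsets of its nullable positions: T → E T 1 gives E T 1 | E 1 | T 1 | 1.

E ::= 1 3 | T | ε; T ::= 0 | E T 1 | E 1 | T 1 | 1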